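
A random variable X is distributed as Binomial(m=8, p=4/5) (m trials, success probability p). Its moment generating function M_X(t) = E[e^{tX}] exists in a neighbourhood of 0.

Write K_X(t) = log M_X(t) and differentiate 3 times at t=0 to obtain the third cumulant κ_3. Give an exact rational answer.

κ_3 = K′′′(0) = -96/125

M_X(t) = (4*e^(t)/5 + 1/5)^8
K_X(t) = log M_X(t) = 8*log(4*e^(t)/5 + 1/5)
K′(t) = 32*e^(t)/(4*e^(t) + 1)
K′′(t) = 32*e^(t)/(16*e^(2*t) + 8*e^(t) + 1)
K′′′(t) = (-128*e^(2*t) + 32*e^(t))/(64*e^(3*t) + 48*e^(2*t) + 12*e^(t) + 1)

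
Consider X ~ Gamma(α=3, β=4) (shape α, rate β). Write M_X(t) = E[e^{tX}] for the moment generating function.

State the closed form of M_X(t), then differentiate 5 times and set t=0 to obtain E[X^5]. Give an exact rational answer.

E[X^5] = d^5M/dt^5 |_{t=0} = 315/128

M_X(t) = 64/(4 - t)^3
dM/dt = 192/(t^4 - 16*t^3 + 96*t^2 - 256*t + 256)
d^2M/dt^2 = -768/(t^5 - 20*t^4 + 160*t^3 - 640*t^2 + 1280*t - 1024)
d^3M/dt^3 = 3840/(t^6 - 24*t^5 + 240*t^4 - 1280*t^3 + 3840*t^2 - 6144*t + 4096)
d^4M/dt^4 = -23040/(t^7 - 28*t^6 + 336*t^5 - 2240*t^4 + 8960*t^3 - 21504*t^2 + 28672*t - 16384)
d^5M/dt^5 = 161280/(t^8 - 32*t^7 + 448*t^6 - 3584*t^5 + 17920*t^4 - 57344*t^3 + 114688*t^2 - 131072*t + 65536)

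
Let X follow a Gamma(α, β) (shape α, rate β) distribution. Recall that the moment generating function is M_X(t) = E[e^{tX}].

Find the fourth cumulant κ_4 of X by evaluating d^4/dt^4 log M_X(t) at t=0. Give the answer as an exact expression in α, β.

M_X(t) = (β/(β - t))^α
K_X(t) = log M_X(t) = α*(log(β) - log(β - t))
D^4[K](t) = 6*α/(β^4 - 4*β^3*t + 6*β^2*t^2 - 4*β*t^3 + t^4)

κ_4 = D^4[K](0) = 6*α/β^4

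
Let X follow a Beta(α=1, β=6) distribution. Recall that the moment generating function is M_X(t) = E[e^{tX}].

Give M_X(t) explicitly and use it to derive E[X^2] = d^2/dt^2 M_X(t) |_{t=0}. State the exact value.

M_X(t) = ₁F₁(1; 7; t)
M^(2)(t) = ₁F₁(3; 9; t)/28

E[X^2] = M^(2)(0) = 1/28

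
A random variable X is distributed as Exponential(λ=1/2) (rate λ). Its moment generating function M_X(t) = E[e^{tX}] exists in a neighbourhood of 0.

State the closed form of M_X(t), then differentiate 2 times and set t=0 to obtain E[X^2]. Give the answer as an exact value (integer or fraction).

E[X^2] = M^(2)(0) = 8

M_X(t) = 1/(2*(1/2 - t))
M^(2)(t) = -8/(8*t^3 - 12*t^2 + 6*t - 1)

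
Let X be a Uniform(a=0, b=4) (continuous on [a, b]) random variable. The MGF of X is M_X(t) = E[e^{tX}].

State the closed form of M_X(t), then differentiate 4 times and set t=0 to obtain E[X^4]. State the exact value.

E[X^4] = D^4[M](0) = 256/5

M_X(t) = (e^(4*t) - 1)/(4*t)
D^4[M](t) = (64*t^4*e^(4*t) - 64*t^3*e^(4*t) + 48*t^2*e^(4*t) - 24*t*e^(4*t) + 6*e^(4*t) - 6)/t^5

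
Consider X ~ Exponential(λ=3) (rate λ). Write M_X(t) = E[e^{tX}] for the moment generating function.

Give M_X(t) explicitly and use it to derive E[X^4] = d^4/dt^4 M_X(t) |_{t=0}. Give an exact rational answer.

M_X(t) = 3/(3 - t)
M^(4)(t) = -72/(t^5 - 15*t^4 + 90*t^3 - 270*t^2 + 405*t - 243)

E[X^4] = M^(4)(0) = 8/27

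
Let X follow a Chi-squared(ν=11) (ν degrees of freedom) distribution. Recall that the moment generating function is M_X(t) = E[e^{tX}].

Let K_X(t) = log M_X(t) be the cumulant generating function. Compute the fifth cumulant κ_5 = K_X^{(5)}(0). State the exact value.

κ_5 = K^(5)(0) = 4224

M_X(t) = (1 - 2*t)^(-11/2)
K_X(t) = log M_X(t) = -11*log(1 - 2*t)/2
K^(5)(t) = -4224/(32*t^5 - 80*t^4 + 80*t^3 - 40*t^2 + 10*t - 1)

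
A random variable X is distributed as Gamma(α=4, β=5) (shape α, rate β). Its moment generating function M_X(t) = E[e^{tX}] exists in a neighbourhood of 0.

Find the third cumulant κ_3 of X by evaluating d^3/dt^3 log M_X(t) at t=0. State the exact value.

M_X(t) = 625/(5 - t)^4
K_X(t) = log M_X(t) = -4*log(5 - t) + 4*log(5)
D^3[K](t) = -8/(t^3 - 15*t^2 + 75*t - 125)

κ_3 = D^3[K](0) = 8/125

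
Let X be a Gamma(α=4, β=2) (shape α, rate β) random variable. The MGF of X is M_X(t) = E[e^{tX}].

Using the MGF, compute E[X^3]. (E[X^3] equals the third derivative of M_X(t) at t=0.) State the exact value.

E[X^3] = M′′′(0) = 15

M_X(t) = 16/(2 - t)^4
M′(t) = -64/(t^5 - 10*t^4 + 40*t^3 - 80*t^2 + 80*t - 32)
M′′(t) = 320/(t^6 - 12*t^5 + 60*t^4 - 160*t^3 + 240*t^2 - 192*t + 64)
M′′′(t) = -1920/(t^7 - 14*t^6 + 84*t^5 - 280*t^4 + 560*t^3 - 672*t^2 + 448*t - 128)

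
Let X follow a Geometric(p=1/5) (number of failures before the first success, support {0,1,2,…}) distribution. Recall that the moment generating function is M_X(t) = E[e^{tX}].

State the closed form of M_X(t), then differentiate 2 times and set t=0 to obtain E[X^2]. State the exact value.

E[X^2] = M^(2)(0) = 36

M_X(t) = 1/(5*(1 - 4*e^(t)/5))
M^(2)(t) = (-16*e^(2*t) - 20*e^(t))/(64*e^(3*t) - 240*e^(2*t) + 300*e^(t) - 125)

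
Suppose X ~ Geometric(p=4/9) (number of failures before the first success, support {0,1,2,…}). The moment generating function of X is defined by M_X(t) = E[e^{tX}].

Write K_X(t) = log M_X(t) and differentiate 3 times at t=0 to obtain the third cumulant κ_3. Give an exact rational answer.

κ_3 = K′′′(0) = 315/32

M_X(t) = 4/(9*(1 - 5*e^(t)/9))
K_X(t) = log M_X(t) = -log(1 - 5*e^(t)/9) - 2*log(3) + 2*log(2)
K′(t) = -5*e^(t)/(5*e^(t) - 9)
K′′(t) = 45*e^(t)/(25*e^(2*t) - 90*e^(t) + 81)
K′′′(t) = (-225*e^(2*t) - 405*e^(t))/(125*e^(3*t) - 675*e^(2*t) + 1215*e^(t) - 729)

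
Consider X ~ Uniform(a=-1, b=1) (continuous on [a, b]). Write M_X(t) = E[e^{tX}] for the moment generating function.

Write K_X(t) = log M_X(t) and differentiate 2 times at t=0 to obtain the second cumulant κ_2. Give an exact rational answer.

κ_2 = D^2[K](0) = 1/3

M_X(t) = (e^(t) - e^(-t))/(2*t)
K_X(t) = log M_X(t) = -log(t) + log(e^(t) - e^(-t)) - log(2)
D^2[K](t) = (-4*t^2*e^(2*t) + e^(4*t) - 2*e^(2*t) + 1)/(t^2*e^(4*t) - 2*t^2*e^(2*t) + t^2)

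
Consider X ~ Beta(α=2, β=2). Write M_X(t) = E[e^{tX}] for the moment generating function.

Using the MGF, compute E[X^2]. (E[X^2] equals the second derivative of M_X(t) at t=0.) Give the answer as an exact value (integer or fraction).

E[X^2] = M^(2)(0) = 3/10

M_X(t) = ₁F₁(2; 4; t)
M^(2)(t) = 3*₁F₁(4; 6; t)/10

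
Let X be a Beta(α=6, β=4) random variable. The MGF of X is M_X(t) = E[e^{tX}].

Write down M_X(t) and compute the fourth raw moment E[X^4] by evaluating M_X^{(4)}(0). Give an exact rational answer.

M_X(t) = ₁F₁(6; 10; t)
M′(t) = 3*₁F₁(7; 11; t)/5
M′′(t) = 21*₁F₁(8; 12; t)/55
M′′′(t) = 14*₁F₁(9; 13; t)/55
M′′′′(t) = 126*₁F₁(10; 14; t)/715

E[X^4] = M′′′′(0) = 126/715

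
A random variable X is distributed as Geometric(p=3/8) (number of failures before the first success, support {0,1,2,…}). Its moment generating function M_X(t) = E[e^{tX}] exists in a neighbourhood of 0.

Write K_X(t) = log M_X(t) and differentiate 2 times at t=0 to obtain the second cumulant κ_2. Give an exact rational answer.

M_X(t) = 3/(8*(1 - 5*e^(t)/8))
K_X(t) = log M_X(t) = -log(1 - 5*e^(t)/8) - 3*log(2) + log(3)
K^(2)(t) = 40*e^(t)/(25*e^(2*t) - 80*e^(t) + 64)

κ_2 = K^(2)(0) = 40/9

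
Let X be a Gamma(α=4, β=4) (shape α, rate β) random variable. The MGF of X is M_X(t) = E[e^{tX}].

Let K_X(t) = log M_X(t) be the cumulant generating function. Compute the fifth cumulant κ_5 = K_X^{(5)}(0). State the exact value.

κ_5 = d^5K/dt^5 |_{t=0} = 3/32

M_X(t) = 256/(4 - t)^4
K_X(t) = log M_X(t) = -4*log(4 - t) + 8*log(2)
dK/dt = -4/(t - 4)
d^2K/dt^2 = 4/(t^2 - 8*t + 16)
d^3K/dt^3 = -8/(t^3 - 12*t^2 + 48*t - 64)
d^4K/dt^4 = 24/(t^4 - 16*t^3 + 96*t^2 - 256*t + 256)
d^5K/dt^5 = -96/(t^5 - 20*t^4 + 160*t^3 - 640*t^2 + 1280*t - 1024)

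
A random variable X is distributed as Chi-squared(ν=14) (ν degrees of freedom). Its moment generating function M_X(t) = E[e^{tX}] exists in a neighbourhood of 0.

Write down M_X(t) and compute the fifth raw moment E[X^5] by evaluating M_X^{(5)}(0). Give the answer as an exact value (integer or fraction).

M_X(t) = (1 - 2*t)^(-7)
M^(5)(t) = 1774080/(4096*t^12 - 24576*t^11 + 67584*t^10 - 112640*t^9 + 126720*t^8 - 101376*t^7 + 59136*t^6 - 25344*t^5 + 7920*t^4 - 1760*t^3 + 264*t^2 - 24*t + 1)

E[X^5] = M^(5)(0) = 1774080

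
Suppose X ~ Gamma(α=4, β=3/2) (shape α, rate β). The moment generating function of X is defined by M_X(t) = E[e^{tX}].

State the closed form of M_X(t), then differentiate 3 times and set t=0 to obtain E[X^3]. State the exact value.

E[X^3] = d^3M/dt^3 |_{t=0} = 320/9

M_X(t) = 81/(16*(3/2 - t)^4)
dM/dt = -648/(32*t^5 - 240*t^4 + 720*t^3 - 1080*t^2 + 810*t - 243)
d^2M/dt^2 = 6480/(64*t^6 - 576*t^5 + 2160*t^4 - 4320*t^3 + 4860*t^2 - 2916*t + 729)
d^3M/dt^3 = -77760/(128*t^7 - 1344*t^6 + 6048*t^5 - 15120*t^4 + 22680*t^3 - 20412*t^2 + 10206*t - 2187)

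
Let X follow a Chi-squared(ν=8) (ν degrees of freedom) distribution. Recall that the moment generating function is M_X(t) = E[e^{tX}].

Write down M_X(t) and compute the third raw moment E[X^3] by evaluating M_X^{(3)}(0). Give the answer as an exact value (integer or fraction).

M_X(t) = (1 - 2*t)^(-4)
M′(t) = -8/(32*t^5 - 80*t^4 + 80*t^3 - 40*t^2 + 10*t - 1)
M′′(t) = 80/(64*t^6 - 192*t^5 + 240*t^4 - 160*t^3 + 60*t^2 - 12*t + 1)
M′′′(t) = -960/(128*t^7 - 448*t^6 + 672*t^5 - 560*t^4 + 280*t^3 - 84*t^2 + 14*t - 1)

E[X^3] = M′′′(0) = 960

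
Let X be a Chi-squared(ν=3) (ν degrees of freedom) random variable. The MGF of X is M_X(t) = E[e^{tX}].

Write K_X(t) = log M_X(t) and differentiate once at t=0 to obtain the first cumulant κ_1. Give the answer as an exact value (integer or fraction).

κ_1 = K′(0) = 3

M_X(t) = (1 - 2*t)^(-3/2)
K_X(t) = log M_X(t) = -3*log(1 - 2*t)/2
K′(t) = -3/(2*t - 1)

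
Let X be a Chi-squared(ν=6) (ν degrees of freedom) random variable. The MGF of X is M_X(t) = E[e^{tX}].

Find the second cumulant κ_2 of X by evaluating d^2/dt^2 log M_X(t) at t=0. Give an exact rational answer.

κ_2 = d^2K/dt^2 |_{t=0} = 12

M_X(t) = (1 - 2*t)^(-3)
K_X(t) = log M_X(t) = -3*log(1 - 2*t)
dK/dt = -6/(2*t - 1)
d^2K/dt^2 = 12/(4*t^2 - 4*t + 1)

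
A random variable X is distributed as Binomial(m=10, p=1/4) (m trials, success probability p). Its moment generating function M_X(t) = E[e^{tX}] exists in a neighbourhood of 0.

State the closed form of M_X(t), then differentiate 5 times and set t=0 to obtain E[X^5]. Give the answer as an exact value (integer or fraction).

M_X(t) = (e^(t)/4 + 3/4)^10

E[X^5] = M^(5)(0) = 19025/32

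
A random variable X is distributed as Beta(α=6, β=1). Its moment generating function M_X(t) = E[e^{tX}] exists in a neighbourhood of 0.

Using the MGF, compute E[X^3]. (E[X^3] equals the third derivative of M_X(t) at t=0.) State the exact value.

E[X^3] = M′′′(0) = 2/3

M_X(t) = ₁F₁(6; 7; t)
M′(t) = 6*₁F₁(7; 8; t)/7
M′′(t) = 3*₁F₁(8; 9; t)/4
M′′′(t) = 2*₁F₁(9; 10; t)/3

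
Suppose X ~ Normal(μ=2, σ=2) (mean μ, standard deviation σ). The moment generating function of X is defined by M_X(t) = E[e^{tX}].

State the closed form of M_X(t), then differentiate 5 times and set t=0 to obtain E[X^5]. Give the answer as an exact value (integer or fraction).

E[X^5] = M′′′′′(0) = 832

M_X(t) = e^(2*t^2 + 2*t)
M′(t) = 4*t*e^(2*t)*e^(2*t^2) + 2*e^(2*t)*e^(2*t^2)
M′′(t) = 16*t^2*e^(2*t)*e^(2*t^2) + 16*t*e^(2*t)*e^(2*t^2) + 8*e^(2*t)*e^(2*t^2)
M′′′(t) = 64*t^3*e^(2*t)*e^(2*t^2) + 96*t^2*e^(2*t)*e^(2*t^2) + 96*t*e^(2*t)*e^(2*t^2) + 32*e^(2*t)*e^(2*t^2)
M′′′′(t) = 256*t^4*e^(2*t)*e^(2*t^2) + 512*t^3*e^(2*t)*e^(2*t^2) + 768*t^2*e^(2*t)*e^(2*t^2) + 512*t*e^(2*t)*e^(2*t^2) + 160*e^(2*t)*e^(2*t^2)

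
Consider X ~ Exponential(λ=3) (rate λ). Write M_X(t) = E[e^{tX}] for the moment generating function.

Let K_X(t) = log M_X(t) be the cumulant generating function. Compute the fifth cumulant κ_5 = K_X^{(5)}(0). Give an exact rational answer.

M_X(t) = 3/(3 - t)
K_X(t) = log M_X(t) = -log(3 - t) + log(3)
dK/dt = -1/(t - 3)
d^2K/dt^2 = 1/(t^2 - 6*t + 9)
d^3K/dt^3 = -2/(t^3 - 9*t^2 + 27*t - 27)
d^4K/dt^4 = 6/(t^4 - 12*t^3 + 54*t^2 - 108*t + 81)
d^5K/dt^5 = -24/(t^5 - 15*t^4 + 90*t^3 - 270*t^2 + 405*t - 243)

κ_5 = d^5K/dt^5 |_{t=0} = 8/81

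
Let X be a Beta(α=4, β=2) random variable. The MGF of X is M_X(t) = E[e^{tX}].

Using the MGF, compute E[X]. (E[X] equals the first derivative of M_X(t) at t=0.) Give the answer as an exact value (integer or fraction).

E[X] = M′(0) = 2/3

M_X(t) = ₁F₁(4; 6; t)
M′(t) = 2*₁F₁(5; 7; t)/3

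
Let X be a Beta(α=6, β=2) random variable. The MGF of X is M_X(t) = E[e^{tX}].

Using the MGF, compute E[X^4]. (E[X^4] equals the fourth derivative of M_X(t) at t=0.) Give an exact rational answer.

M_X(t) = ₁F₁(6; 8; t)
dM/dt = 3*₁F₁(7; 9; t)/4
d^2M/dt^2 = 7*₁F₁(8; 10; t)/12
d^3M/dt^3 = 7*₁F₁(9; 11; t)/15
d^4M/dt^4 = 21*₁F₁(10; 12; t)/55

E[X^4] = d^4M/dt^4 |_{t=0} = 21/55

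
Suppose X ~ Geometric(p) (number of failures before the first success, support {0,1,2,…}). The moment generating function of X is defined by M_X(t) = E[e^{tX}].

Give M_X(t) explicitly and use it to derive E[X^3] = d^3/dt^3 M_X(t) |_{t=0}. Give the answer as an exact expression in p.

E[X^3] = M^(3)(0) = -1 + 7/p - 12/p^2 + 6/p^3

M_X(t) = p/(-(1 - p)*e^(t) + 1)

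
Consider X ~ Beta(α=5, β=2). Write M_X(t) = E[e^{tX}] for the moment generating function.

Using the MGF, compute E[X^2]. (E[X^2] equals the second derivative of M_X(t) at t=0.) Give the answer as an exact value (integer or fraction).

M_X(t) = ₁F₁(5; 7; t)
D^2[M](t) = 15*₁F₁(7; 9; t)/28

E[X^2] = D^2[M](0) = 15/28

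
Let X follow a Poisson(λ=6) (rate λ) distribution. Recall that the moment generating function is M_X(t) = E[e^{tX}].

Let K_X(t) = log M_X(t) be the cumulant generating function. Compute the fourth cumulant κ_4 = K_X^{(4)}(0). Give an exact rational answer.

κ_4 = K′′′′(0) = 6

M_X(t) = e^(6*e^(t) - 6)
K_X(t) = log M_X(t) = 6*e^(t) - 6
K′(t) = 6*e^(t)
K′′(t) = 6*e^(t)
K′′′(t) = 6*e^(t)
K′′′′(t) = 6*e^(t)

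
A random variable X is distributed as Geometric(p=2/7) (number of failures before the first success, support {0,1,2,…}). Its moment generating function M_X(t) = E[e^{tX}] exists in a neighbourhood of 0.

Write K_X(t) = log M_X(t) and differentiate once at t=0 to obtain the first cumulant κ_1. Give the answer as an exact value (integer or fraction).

κ_1 = dK/dt |_{t=0} = 5/2

M_X(t) = 2/(7*(1 - 5*e^(t)/7))
K_X(t) = log M_X(t) = -log(1 - 5*e^(t)/7) - log(7) + log(2)
dK/dt = -5*e^(t)/(5*e^(t) - 7)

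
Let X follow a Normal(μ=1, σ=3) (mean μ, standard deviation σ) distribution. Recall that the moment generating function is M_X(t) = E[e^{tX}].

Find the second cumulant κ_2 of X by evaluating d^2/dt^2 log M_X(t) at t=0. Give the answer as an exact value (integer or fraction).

κ_2 = K^(2)(0) = 9

M_X(t) = e^(9*t^2/2 + t)
K_X(t) = log M_X(t) = 9*t^2/2 + t
K^(2)(t) = 9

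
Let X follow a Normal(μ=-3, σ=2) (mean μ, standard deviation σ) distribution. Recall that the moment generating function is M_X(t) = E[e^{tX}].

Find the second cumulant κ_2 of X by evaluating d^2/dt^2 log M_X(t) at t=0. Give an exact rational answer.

κ_2 = D^2[K](0) = 4

M_X(t) = e^(2*t^2 - 3*t)
K_X(t) = log M_X(t) = 2*t^2 - 3*t
D^2[K](t) = 4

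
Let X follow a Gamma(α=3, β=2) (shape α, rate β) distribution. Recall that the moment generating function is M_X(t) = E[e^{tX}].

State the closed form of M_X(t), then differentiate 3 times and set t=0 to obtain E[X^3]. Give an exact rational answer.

E[X^3] = d^3M/dt^3 |_{t=0} = 15/2

M_X(t) = 8/(2 - t)^3
dM/dt = 24/(t^4 - 8*t^3 + 24*t^2 - 32*t + 16)
d^2M/dt^2 = -96/(t^5 - 10*t^4 + 40*t^3 - 80*t^2 + 80*t - 32)
d^3M/dt^3 = 480/(t^6 - 12*t^5 + 60*t^4 - 160*t^3 + 240*t^2 - 192*t + 64)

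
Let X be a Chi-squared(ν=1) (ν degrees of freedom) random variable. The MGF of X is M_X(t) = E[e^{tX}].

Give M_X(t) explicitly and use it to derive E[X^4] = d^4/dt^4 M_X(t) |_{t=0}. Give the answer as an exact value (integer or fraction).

E[X^4] = M′′′′(0) = 105

M_X(t) = 1/√(1 - 2*t)
M′(t) = -1/(2*t*√(1 - 2*t) - √(1 - 2*t))
M′′(t) = 3/(4*t^2*√(1 - 2*t) - 4*t*√(1 - 2*t) + √(1 - 2*t))
M′′′(t) = -15/(8*t^3*√(1 - 2*t) - 12*t^2*√(1 - 2*t) + 6*t*√(1 - 2*t) - √(1 - 2*t))
M′′′′(t) = 105/(16*t^4*√(1 - 2*t) - 32*t^3*√(1 - 2*t) + 24*t^2*√(1 - 2*t) - 8*t*√(1 - 2*t) + √(1 - 2*t))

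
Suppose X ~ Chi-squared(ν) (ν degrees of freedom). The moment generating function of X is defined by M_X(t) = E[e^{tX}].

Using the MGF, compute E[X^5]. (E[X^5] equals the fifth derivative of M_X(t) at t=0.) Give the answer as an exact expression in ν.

E[X^5] = M^(5)(0) = ν*(ν^4 + 20*ν^3 + 140*ν^2 + 400*ν + 384)

M_X(t) = (1 - 2*t)^(-ν/2)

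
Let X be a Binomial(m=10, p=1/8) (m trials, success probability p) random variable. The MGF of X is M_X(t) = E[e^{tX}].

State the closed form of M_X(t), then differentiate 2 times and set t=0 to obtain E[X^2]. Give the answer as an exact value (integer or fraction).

M_X(t) = (e^(t)/8 + 7/8)^10

E[X^2] = M′′(0) = 85/32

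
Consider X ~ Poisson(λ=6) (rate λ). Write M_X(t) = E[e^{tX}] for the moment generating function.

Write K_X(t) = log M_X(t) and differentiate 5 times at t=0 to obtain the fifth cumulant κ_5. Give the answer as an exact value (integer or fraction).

κ_5 = K^(5)(0) = 6

M_X(t) = e^(6*e^(t) - 6)
K_X(t) = log M_X(t) = 6*e^(t) - 6
K^(5)(t) = 6*e^(t)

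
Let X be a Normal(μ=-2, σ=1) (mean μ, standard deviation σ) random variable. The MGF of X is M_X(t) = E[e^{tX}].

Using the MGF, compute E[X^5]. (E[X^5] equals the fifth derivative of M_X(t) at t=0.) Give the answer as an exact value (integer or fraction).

M_X(t) = e^(t^2/2 - 2*t)
M′(t) = t*e^(-2*t)*e^(t^2/2) - 2*e^(-2*t)*e^(t^2/2)
M′′(t) = (t^2*e^(t^2/2) - 4*t*e^(t^2/2) + 5*e^(t^2/2))*e^(-2*t)
M′′′(t) = (t^3*e^(t^2/2) - 6*t^2*e^(t^2/2) + 15*t*e^(t^2/2) - 14*e^(t^2/2))*e^(-2*t)
M′′′′(t) = (t^4*e^(t^2/2) - 8*t^3*e^(t^2/2) + 30*t^2*e^(t^2/2) - 56*t*e^(t^2/2) + 43*e^(t^2/2))*e^(-2*t)
M′′′′′(t) = (t^5*e^(t^2/2) - 10*t^4*e^(t^2/2) + 50*t^3*e^(t^2/2) - 140*t^2*e^(t^2/2) + 215*t*e^(t^2/2) - 142*e^(t^2/2))*e^(-2*t)

E[X^5] = M′′′′′(0) = -142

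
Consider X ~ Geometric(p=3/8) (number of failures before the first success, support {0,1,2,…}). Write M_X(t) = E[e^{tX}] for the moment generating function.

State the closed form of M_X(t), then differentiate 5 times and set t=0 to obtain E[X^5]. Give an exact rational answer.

E[X^5] = M^(5)(0) = 338135/81

M_X(t) = 3/(8*(1 - 5*e^(t)/8))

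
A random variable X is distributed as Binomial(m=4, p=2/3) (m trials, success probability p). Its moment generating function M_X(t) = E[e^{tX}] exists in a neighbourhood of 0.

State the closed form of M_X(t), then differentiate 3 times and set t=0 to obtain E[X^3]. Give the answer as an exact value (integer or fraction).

E[X^3] = M′′′(0) = 232/9

M_X(t) = (2*e^(t)/3 + 1/3)^4
M′(t) = 64*e^(4*t)/81 + 32*e^(3*t)/27 + 16*e^(2*t)/27 + 8*e^(t)/81
M′′(t) = 256*e^(4*t)/81 + 32*e^(3*t)/9 + 32*e^(2*t)/27 + 8*e^(t)/81
M′′′(t) = 1024*e^(4*t)/81 + 32*e^(3*t)/3 + 64*e^(2*t)/27 + 8*e^(t)/81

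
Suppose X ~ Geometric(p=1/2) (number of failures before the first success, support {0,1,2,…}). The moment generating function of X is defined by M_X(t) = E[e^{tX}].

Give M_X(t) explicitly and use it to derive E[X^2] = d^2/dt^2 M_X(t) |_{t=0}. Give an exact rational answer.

M_X(t) = 1/(2*(1 - e^(t)/2))
M′(t) = e^(t)/(e^(2*t) - 4*e^(t) + 4)
M′′(t) = (-e^(2*t) - 2*e^(t))/(e^(3*t) - 6*e^(2*t) + 12*e^(t) - 8)

E[X^2] = M′′(0) = 3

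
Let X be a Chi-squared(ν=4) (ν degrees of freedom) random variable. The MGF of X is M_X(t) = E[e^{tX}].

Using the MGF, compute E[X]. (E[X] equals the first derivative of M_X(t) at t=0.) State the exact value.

M_X(t) = (1 - 2*t)^(-2)
D[M](t) = -4/(8*t^3 - 12*t^2 + 6*t - 1)

E[X] = D[M](0) = 4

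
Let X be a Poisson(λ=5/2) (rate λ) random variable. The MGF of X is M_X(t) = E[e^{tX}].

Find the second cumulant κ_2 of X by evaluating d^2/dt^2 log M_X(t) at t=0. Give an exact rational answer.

κ_2 = d^2K/dt^2 |_{t=0} = 5/2

M_X(t) = e^(5*e^(t)/2 - 5/2)
K_X(t) = log M_X(t) = 5*e^(t)/2 - 5/2
dK/dt = 5*e^(t)/2
d^2K/dt^2 = 5*e^(t)/2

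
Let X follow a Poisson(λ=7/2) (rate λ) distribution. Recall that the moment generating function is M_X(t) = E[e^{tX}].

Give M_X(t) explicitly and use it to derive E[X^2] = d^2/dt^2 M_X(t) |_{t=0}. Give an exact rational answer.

E[X^2] = d^2M/dt^2 |_{t=0} = 63/4

M_X(t) = e^(7*e^(t)/2 - 7/2)
dM/dt = 7*e^(-7/2)*e^(t)*e^(7*e^(t)/2)/2
d^2M/dt^2 = (49*e^(2*t)*e^(7*e^(t)/2) + 14*e^(t)*e^(7*e^(t)/2))*e^(-7/2)/4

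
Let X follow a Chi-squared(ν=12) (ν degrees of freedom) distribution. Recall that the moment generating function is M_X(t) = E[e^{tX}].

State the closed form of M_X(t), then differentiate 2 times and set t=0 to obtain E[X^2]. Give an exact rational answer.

M_X(t) = (1 - 2*t)^(-6)
M′(t) = -12/(128*t^7 - 448*t^6 + 672*t^5 - 560*t^4 + 280*t^3 - 84*t^2 + 14*t - 1)
M′′(t) = 168/(256*t^8 - 1024*t^7 + 1792*t^6 - 1792*t^5 + 1120*t^4 - 448*t^3 + 112*t^2 - 16*t + 1)

E[X^2] = M′′(0) = 168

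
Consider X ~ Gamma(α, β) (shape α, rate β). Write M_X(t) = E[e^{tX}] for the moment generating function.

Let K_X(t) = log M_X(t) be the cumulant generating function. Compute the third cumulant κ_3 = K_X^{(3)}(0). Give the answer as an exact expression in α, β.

κ_3 = d^3K/dt^3 |_{t=0} = 2*α/β^3

M_X(t) = (β/(β - t))^α
K_X(t) = log M_X(t) = α*(log(β) - log(β - t))
dK/dt = -α/(-β + t)
d^2K/dt^2 = α/(β^2 - 2*β*t + t^2)
d^3K/dt^3 = -2*α/(-β^3 + 3*β^2*t - 3*β*t^2 + t^3)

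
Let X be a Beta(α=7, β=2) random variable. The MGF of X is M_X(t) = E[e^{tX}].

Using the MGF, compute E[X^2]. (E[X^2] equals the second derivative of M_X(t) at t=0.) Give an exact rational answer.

M_X(t) = ₁F₁(7; 9; t)
M′(t) = 7*₁F₁(8; 10; t)/9
M′′(t) = 28*₁F₁(9; 11; t)/45

E[X^2] = M′′(0) = 28/45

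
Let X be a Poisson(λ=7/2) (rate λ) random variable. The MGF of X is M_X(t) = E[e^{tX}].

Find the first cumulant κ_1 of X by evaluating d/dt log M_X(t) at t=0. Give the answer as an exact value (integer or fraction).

κ_1 = dK/dt |_{t=0} = 7/2

M_X(t) = e^(7*e^(t)/2 - 7/2)
K_X(t) = log M_X(t) = 7*e^(t)/2 - 7/2
dK/dt = 7*e^(t)/2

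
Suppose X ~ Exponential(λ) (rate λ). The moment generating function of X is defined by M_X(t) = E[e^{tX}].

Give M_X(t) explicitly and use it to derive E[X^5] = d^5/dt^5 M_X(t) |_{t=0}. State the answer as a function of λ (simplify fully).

E[X^5] = M^(5)(0) = 120/λ^5

M_X(t) = λ/(λ - t)
M^(5)(t) = 120*λ/(λ^6 - 6*λ^5*t + 15*λ^4*t^2 - 20*λ^3*t^3 + 15*λ^2*t^4 - 6*λ*t^5 + t^6)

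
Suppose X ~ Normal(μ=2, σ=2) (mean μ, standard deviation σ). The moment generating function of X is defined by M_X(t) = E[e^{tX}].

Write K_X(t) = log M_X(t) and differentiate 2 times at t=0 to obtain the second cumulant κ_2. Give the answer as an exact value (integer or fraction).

κ_2 = K′′(0) = 4

M_X(t) = e^(2*t^2 + 2*t)
K_X(t) = log M_X(t) = 2*t^2 + 2*t
K′(t) = 4*t + 2
K′′(t) = 4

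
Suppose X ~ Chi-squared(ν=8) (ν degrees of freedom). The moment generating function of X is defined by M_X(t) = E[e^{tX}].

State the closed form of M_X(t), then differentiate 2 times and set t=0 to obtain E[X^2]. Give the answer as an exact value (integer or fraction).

E[X^2] = d^2M/dt^2 |_{t=0} = 80

M_X(t) = (1 - 2*t)^(-4)
dM/dt = -8/(32*t^5 - 80*t^4 + 80*t^3 - 40*t^2 + 10*t - 1)
d^2M/dt^2 = 80/(64*t^6 - 192*t^5 + 240*t^4 - 160*t^3 + 60*t^2 - 12*t + 1)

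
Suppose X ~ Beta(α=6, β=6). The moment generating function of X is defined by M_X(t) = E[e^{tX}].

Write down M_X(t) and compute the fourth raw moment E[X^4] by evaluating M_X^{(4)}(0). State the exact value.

E[X^4] = d^4M/dt^4 |_{t=0} = 6/65

M_X(t) = ₁F₁(6; 12; t)
dM/dt = ₁F₁(7; 13; t)/2
d^2M/dt^2 = 7*₁F₁(8; 14; t)/26
d^3M/dt^3 = 2*₁F₁(9; 15; t)/13
d^4M/dt^4 = 6*₁F₁(10; 16; t)/65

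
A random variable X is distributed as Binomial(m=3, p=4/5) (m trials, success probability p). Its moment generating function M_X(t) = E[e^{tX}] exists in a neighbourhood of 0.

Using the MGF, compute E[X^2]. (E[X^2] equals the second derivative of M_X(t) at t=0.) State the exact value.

M_X(t) = (4*e^(t)/5 + 1/5)^3
D^2[M](t) = 576*e^(3*t)/125 + 192*e^(2*t)/125 + 12*e^(t)/125

E[X^2] = D^2[M](0) = 156/25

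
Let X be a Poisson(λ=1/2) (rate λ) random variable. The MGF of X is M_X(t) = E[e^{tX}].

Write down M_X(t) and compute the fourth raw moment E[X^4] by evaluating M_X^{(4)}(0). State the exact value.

E[X^4] = D^4[M](0) = 49/16

M_X(t) = e^(e^(t)/2 - 1/2)
D^4[M](t) = (e^(4*t)*e^(e^(t)/2) + 12*e^(3*t)*e^(e^(t)/2) + 28*e^(2*t)*e^(e^(t)/2) + 8*e^(t)*e^(e^(t)/2))*e^(-1/2)/16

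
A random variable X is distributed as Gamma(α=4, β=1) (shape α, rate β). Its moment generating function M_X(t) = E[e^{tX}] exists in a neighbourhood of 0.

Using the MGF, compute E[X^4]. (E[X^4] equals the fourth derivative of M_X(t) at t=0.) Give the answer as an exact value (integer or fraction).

M_X(t) = (1 - t)^(-4)
M^(4)(t) = 840/(t^8 - 8*t^7 + 28*t^6 - 56*t^5 + 70*t^4 - 56*t^3 + 28*t^2 - 8*t + 1)

E[X^4] = M^(4)(0) = 840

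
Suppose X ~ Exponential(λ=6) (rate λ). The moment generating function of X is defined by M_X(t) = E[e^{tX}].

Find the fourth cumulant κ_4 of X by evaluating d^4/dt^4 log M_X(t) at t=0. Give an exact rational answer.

κ_4 = K′′′′(0) = 1/216

M_X(t) = 6/(6 - t)
K_X(t) = log M_X(t) = -log(6 - t) + log(6)
K′(t) = -1/(t - 6)
K′′(t) = 1/(t^2 - 12*t + 36)
K′′′(t) = -2/(t^3 - 18*t^2 + 108*t - 216)
K′′′′(t) = 6/(t^4 - 24*t^3 + 216*t^2 - 864*t + 1296)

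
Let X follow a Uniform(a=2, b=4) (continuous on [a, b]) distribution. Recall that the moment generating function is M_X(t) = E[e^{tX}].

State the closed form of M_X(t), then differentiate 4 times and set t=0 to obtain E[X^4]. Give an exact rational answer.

M_X(t) = (e^(4*t) - e^(2*t))/(2*t)
M′(t) = (4*t*e^(4*t) - 2*t*e^(2*t) - e^(4*t) + e^(2*t))/(2*t^2)
M′′(t) = (8*t^2*e^(4*t) - 2*t^2*e^(2*t) - 4*t*e^(4*t) + 2*t*e^(2*t) + e^(4*t) - e^(2*t))/t^3
M′′′(t) = (32*t^3*e^(4*t) - 4*t^3*e^(2*t) - 24*t^2*e^(4*t) + 6*t^2*e^(2*t) + 12*t*e^(4*t) - 6*t*e^(2*t) - 3*e^(4*t) + 3*e^(2*t))/t^4

E[X^4] = M′′′′(0) = 496/5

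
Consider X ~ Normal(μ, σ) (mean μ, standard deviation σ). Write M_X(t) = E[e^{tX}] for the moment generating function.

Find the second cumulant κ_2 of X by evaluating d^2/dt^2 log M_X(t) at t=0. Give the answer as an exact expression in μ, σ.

M_X(t) = e^(μ*t + σ^2*t^2/2)
K_X(t) = log M_X(t) = μ*t + σ^2*t^2/2
D^2[K](t) = σ^2

κ_2 = D^2[K](0) = σ^2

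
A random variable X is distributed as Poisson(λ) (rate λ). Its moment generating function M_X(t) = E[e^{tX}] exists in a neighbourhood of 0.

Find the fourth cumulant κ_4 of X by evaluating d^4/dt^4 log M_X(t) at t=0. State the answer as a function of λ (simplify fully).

κ_4 = d^4K/dt^4 |_{t=0} = λ

M_X(t) = e^(λ*(e^(t) - 1))
K_X(t) = log M_X(t) = λ*(e^(t) - 1)
dK/dt = λ*e^(t)
d^2K/dt^2 = λ*e^(t)
d^3K/dt^3 = λ*e^(t)
d^4K/dt^4 = λ*e^(t)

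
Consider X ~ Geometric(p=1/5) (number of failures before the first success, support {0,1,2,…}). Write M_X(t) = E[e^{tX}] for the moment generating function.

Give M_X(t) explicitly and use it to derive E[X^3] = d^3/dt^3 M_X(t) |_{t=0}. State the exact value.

M_X(t) = 1/(5*(1 - 4*e^(t)/5))
M′(t) = 4*e^(t)/(16*e^(2*t) - 40*e^(t) + 25)
M′′(t) = (-16*e^(2*t) - 20*e^(t))/(64*e^(3*t) - 240*e^(2*t) + 300*e^(t) - 125)
M′′′(t) = (64*e^(3*t) + 320*e^(2*t) + 100*e^(t))/(256*e^(4*t) - 1280*e^(3*t) + 2400*e^(2*t) - 2000*e^(t) + 625)

E[X^3] = M′′′(0) = 484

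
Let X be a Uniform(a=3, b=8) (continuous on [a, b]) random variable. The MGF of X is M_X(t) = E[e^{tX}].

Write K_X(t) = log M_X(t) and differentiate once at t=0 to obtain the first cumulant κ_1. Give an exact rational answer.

κ_1 = D[K](0) = 11/2

M_X(t) = (e^(8*t) - e^(3*t))/(5*t)
K_X(t) = log M_X(t) = -log(t) + log(e^(8*t) - e^(3*t)) - log(5)
D[K](t) = (8*t*e^(5*t) - 3*t - e^(5*t) + 1)/(t*e^(5*t) - t)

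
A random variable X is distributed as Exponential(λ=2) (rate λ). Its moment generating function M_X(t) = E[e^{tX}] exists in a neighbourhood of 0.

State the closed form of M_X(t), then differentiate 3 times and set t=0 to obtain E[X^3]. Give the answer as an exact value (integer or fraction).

M_X(t) = 2/(2 - t)
M^(3)(t) = 12/(t^4 - 8*t^3 + 24*t^2 - 32*t + 16)

E[X^3] = M^(3)(0) = 3/4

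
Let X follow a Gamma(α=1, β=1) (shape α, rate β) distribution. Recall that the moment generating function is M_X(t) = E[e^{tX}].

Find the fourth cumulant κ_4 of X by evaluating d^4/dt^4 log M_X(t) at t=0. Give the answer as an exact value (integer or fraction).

κ_4 = K′′′′(0) = 6

M_X(t) = 1/(1 - t)
K_X(t) = log M_X(t) = -log(1 - t)
K′(t) = -1/(t - 1)
K′′(t) = 1/(t^2 - 2*t + 1)
K′′′(t) = -2/(t^3 - 3*t^2 + 3*t - 1)
K′′′′(t) = 6/(t^4 - 4*t^3 + 6*t^2 - 4*t + 1)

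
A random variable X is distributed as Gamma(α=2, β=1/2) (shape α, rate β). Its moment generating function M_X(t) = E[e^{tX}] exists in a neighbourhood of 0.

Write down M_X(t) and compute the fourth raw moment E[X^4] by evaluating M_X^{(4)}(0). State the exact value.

M_X(t) = 1/(4*(1/2 - t)^2)
dM/dt = -4/(8*t^3 - 12*t^2 + 6*t - 1)
d^2M/dt^2 = 24/(16*t^4 - 32*t^3 + 24*t^2 - 8*t + 1)
d^3M/dt^3 = -192/(32*t^5 - 80*t^4 + 80*t^3 - 40*t^2 + 10*t - 1)
d^4M/dt^4 = 1920/(64*t^6 - 192*t^5 + 240*t^4 - 160*t^3 + 60*t^2 - 12*t + 1)

E[X^4] = d^4M/dt^4 |_{t=0} = 1920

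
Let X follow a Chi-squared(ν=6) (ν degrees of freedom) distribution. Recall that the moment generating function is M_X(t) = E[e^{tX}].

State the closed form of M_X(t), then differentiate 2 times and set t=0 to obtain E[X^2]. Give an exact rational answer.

E[X^2] = M′′(0) = 48

M_X(t) = (1 - 2*t)^(-3)
M′(t) = 6/(16*t^4 - 32*t^3 + 24*t^2 - 8*t + 1)
M′′(t) = -48/(32*t^5 - 80*t^4 + 80*t^3 - 40*t^2 + 10*t - 1)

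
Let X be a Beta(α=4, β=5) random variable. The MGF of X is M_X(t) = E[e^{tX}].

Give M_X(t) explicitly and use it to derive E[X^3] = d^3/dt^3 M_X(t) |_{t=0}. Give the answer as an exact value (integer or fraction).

M_X(t) = ₁F₁(4; 9; t)
dM/dt = 4*₁F₁(5; 10; t)/9
d^2M/dt^2 = 2*₁F₁(6; 11; t)/9
d^3M/dt^3 = 4*₁F₁(7; 12; t)/33

E[X^3] = d^3M/dt^3 |_{t=0} = 4/33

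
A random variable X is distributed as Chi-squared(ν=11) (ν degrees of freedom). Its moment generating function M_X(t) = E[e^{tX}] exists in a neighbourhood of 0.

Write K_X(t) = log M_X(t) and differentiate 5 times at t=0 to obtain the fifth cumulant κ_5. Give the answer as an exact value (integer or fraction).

κ_5 = K′′′′′(0) = 4224

M_X(t) = (1 - 2*t)^(-11/2)
K_X(t) = log M_X(t) = -11*log(1 - 2*t)/2
K′(t) = -11/(2*t - 1)
K′′(t) = 22/(4*t^2 - 4*t + 1)
K′′′(t) = -88/(8*t^3 - 12*t^2 + 6*t - 1)
K′′′′(t) = 528/(16*t^4 - 32*t^3 + 24*t^2 - 8*t + 1)
K′′′′′(t) = -4224/(32*t^5 - 80*t^4 + 80*t^3 - 40*t^2 + 10*t - 1)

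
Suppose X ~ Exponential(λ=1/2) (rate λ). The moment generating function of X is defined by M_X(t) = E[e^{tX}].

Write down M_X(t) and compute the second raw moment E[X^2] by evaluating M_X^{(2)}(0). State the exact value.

M_X(t) = 1/(2*(1/2 - t))
dM/dt = 2/(4*t^2 - 4*t + 1)
d^2M/dt^2 = -8/(8*t^3 - 12*t^2 + 6*t - 1)

E[X^2] = d^2M/dt^2 |_{t=0} = 8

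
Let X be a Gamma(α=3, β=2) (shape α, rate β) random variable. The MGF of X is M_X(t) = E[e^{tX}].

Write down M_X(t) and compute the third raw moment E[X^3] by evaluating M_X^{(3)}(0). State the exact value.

M_X(t) = 8/(2 - t)^3
D^3[M](t) = 480/(t^6 - 12*t^5 + 60*t^4 - 160*t^3 + 240*t^2 - 192*t + 64)

E[X^3] = D^3[M](0) = 15/2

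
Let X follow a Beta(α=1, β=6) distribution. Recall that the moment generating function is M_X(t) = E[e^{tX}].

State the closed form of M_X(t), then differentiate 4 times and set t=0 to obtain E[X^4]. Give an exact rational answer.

E[X^4] = M′′′′(0) = 1/210

M_X(t) = ₁F₁(1; 7; t)
M′(t) = ₁F₁(2; 8; t)/7
M′′(t) = ₁F₁(3; 9; t)/28
M′′′(t) = ₁F₁(4; 10; t)/84
M′′′′(t) = ₁F₁(5; 11; t)/210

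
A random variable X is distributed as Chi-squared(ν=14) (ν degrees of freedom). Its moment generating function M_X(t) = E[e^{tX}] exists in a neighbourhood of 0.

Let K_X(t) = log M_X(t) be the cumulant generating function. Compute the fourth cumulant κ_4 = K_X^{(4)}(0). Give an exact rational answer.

M_X(t) = (1 - 2*t)^(-7)
K_X(t) = log M_X(t) = -7*log(1 - 2*t)
K′(t) = -14/(2*t - 1)
K′′(t) = 28/(4*t^2 - 4*t + 1)
K′′′(t) = -112/(8*t^3 - 12*t^2 + 6*t - 1)
K′′′′(t) = 672/(16*t^4 - 32*t^3 + 24*t^2 - 8*t + 1)

κ_4 = K′′′′(0) = 672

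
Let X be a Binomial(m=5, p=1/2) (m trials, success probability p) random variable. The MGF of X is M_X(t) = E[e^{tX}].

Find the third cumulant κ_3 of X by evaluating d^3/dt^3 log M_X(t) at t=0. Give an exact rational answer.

M_X(t) = (e^(t)/2 + 1/2)^5
K_X(t) = log M_X(t) = 5*log(e^(t)/2 + 1/2)
K′(t) = 5*e^(t)/(e^(t) + 1)
K′′(t) = 5*e^(t)/(e^(2*t) + 2*e^(t) + 1)
K′′′(t) = (-5*e^(2*t) + 5*e^(t))/(e^(3*t) + 3*e^(2*t) + 3*e^(t) + 1)

κ_3 = K′′′(0) = 0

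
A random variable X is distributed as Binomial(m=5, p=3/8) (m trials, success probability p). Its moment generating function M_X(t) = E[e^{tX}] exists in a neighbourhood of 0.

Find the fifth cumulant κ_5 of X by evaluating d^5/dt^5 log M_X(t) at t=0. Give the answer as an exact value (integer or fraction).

M_X(t) = (3*e^(t)/8 + 5/8)^5
K_X(t) = log M_X(t) = 5*log(3*e^(t)/8 + 5/8)
D^5[K](t) = (-2025*e^(4*t) + 37125*e^(3*t) - 61875*e^(2*t) + 9375*e^(t))/(243*e^(5*t) + 2025*e^(4*t) + 6750*e^(3*t) + 11250*e^(2*t) + 9375*e^(t) + 3125)

κ_5 = D^5[K](0) = -2175/4096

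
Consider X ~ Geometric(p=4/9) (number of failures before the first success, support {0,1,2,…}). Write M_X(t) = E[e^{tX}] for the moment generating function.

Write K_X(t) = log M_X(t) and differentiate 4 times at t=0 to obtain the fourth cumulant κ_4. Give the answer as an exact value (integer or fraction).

M_X(t) = 4/(9*(1 - 5*e^(t)/9))
K_X(t) = log M_X(t) = -log(1 - 5*e^(t)/9) - 2*log(3) + 2*log(2)
dK/dt = -5*e^(t)/(5*e^(t) - 9)
d^2K/dt^2 = 45*e^(t)/(25*e^(2*t) - 90*e^(t) + 81)
d^3K/dt^3 = (-225*e^(2*t) - 405*e^(t))/(125*e^(3*t) - 675*e^(2*t) + 1215*e^(t) - 729)
d^4K/dt^4 = (1125*e^(3*t) + 8100*e^(2*t) + 3645*e^(t))/(625*e^(4*t) - 4500*e^(3*t) + 12150*e^(2*t) - 14580*e^(t) + 6561)

κ_4 = d^4K/dt^4 |_{t=0} = 6435/128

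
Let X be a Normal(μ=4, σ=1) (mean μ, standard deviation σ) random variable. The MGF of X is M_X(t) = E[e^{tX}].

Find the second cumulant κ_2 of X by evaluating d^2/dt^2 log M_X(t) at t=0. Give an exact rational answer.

κ_2 = D^2[K](0) = 1

M_X(t) = e^(t^2/2 + 4*t)
K_X(t) = log M_X(t) = t^2/2 + 4*t
D^2[K](t) = 1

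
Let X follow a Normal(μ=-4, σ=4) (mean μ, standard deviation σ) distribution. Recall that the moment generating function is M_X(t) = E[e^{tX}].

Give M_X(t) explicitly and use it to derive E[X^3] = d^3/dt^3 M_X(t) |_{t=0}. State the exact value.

M_X(t) = e^(8*t^2 - 4*t)
M^(3)(t) = (4096*t^3*e^(8*t^2) - 3072*t^2*e^(8*t^2) + 1536*t*e^(8*t^2) - 256*e^(8*t^2))*e^(-4*t)

E[X^3] = M^(3)(0) = -256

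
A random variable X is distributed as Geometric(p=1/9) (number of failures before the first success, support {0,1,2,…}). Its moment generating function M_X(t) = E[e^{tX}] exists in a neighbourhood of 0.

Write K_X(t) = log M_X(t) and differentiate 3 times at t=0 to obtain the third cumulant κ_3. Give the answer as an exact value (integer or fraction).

M_X(t) = 1/(9*(1 - 8*e^(t)/9))
K_X(t) = log M_X(t) = -log(1 - 8*e^(t)/9) - 2*log(3)
dK/dt = -8*e^(t)/(8*e^(t) - 9)
d^2K/dt^2 = 72*e^(t)/(64*e^(2*t) - 144*e^(t) + 81)
d^3K/dt^3 = (-576*e^(2*t) - 648*e^(t))/(512*e^(3*t) - 1728*e^(2*t) + 1944*e^(t) - 729)

κ_3 = d^3K/dt^3 |_{t=0} = 1224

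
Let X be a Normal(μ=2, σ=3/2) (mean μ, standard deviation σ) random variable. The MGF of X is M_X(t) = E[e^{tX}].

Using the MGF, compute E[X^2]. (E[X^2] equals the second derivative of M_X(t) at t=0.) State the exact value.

M_X(t) = e^(9*t^2/8 + 2*t)
M′(t) = 9*t*e^(2*t)*e^(9*t^2/8)/4 + 2*e^(2*t)*e^(9*t^2/8)
M′′(t) = 81*t^2*e^(2*t)*e^(9*t^2/8)/16 + 9*t*e^(2*t)*e^(9*t^2/8) + 25*e^(2*t)*e^(9*t^2/8)/4

E[X^2] = M′′(0) = 25/4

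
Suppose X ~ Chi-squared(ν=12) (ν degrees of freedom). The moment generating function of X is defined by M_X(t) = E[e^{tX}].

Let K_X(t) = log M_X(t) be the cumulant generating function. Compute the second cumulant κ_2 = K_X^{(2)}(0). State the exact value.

M_X(t) = (1 - 2*t)^(-6)
K_X(t) = log M_X(t) = -6*log(1 - 2*t)
D^2[K](t) = 24/(4*t^2 - 4*t + 1)

κ_2 = D^2[K](0) = 24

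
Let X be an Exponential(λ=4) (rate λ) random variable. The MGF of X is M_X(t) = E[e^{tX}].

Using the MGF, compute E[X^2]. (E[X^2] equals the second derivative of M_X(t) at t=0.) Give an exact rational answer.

E[X^2] = M^(2)(0) = 1/8

M_X(t) = 4/(4 - t)
M^(2)(t) = -8/(t^3 - 12*t^2 + 48*t - 64)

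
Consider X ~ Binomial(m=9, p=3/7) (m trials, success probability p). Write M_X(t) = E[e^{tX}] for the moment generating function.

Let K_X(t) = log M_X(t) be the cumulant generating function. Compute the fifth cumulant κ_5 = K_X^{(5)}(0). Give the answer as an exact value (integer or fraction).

κ_5 = D^5[K](0) = -10260/16807

M_X(t) = (3*e^(t)/7 + 4/7)^9
K_X(t) = log M_X(t) = 9*log(3*e^(t)/7 + 4/7)
D^5[K](t) = (-2916*e^(4*t) + 42768*e^(3*t) - 57024*e^(2*t) + 6912*e^(t))/(243*e^(5*t) + 1620*e^(4*t) + 4320*e^(3*t) + 5760*e^(2*t) + 3840*e^(t) + 1024)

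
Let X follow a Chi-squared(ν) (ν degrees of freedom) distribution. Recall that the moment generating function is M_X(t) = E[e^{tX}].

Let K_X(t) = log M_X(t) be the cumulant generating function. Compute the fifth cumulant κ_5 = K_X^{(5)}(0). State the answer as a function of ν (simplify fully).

M_X(t) = (1 - 2*t)^(-ν/2)
K_X(t) = log M_X(t) = -ν*log(1 - 2*t)/2
K^(5)(t) = -384*ν/(32*t^5 - 80*t^4 + 80*t^3 - 40*t^2 + 10*t - 1)

κ_5 = K^(5)(0) = 384*ν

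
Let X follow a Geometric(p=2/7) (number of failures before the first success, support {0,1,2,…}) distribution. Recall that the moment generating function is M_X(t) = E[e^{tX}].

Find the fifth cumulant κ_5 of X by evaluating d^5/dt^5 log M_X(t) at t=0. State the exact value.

κ_5 = d^5K/dt^5 |_{t=0} = 5565

M_X(t) = 2/(7*(1 - 5*e^(t)/7))
K_X(t) = log M_X(t) = -log(1 - 5*e^(t)/7) - log(7) + log(2)
dK/dt = -5*e^(t)/(5*e^(t) - 7)
d^2K/dt^2 = 35*e^(t)/(25*e^(2*t) - 70*e^(t) + 49)
d^3K/dt^3 = (-175*e^(2*t) - 245*e^(t))/(125*e^(3*t) - 525*e^(2*t) + 735*e^(t) - 343)
d^4K/dt^4 = (875*e^(3*t) + 4900*e^(2*t) + 1715*e^(t))/(625*e^(4*t) - 3500*e^(3*t) + 7350*e^(2*t) - 6860*e^(t) + 2401)
d^5K/dt^5 = (-4375*e^(4*t) - 67375*e^(3*t) - 94325*e^(2*t) - 12005*e^(t))/(3125*e^(5*t) - 21875*e^(4*t) + 61250*e^(3*t) - 85750*e^(2*t) + 60025*e^(t) - 16807)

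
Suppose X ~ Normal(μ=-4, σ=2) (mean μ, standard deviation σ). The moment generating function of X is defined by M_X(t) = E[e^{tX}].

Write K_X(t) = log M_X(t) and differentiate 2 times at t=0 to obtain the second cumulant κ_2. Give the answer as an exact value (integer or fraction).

κ_2 = d^2K/dt^2 |_{t=0} = 4

M_X(t) = e^(2*t^2 - 4*t)
K_X(t) = log M_X(t) = 2*t^2 - 4*t
dK/dt = 4*t - 4
d^2K/dt^2 = 4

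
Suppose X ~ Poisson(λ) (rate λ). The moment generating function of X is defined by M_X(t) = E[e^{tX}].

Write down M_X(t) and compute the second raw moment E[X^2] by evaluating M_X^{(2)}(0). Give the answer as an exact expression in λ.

E[X^2] = d^2M/dt^2 |_{t=0} = λ*(λ + 1)

M_X(t) = e^(λ*(e^(t) - 1))
dM/dt = λ*e^(-λ)*e^(t)*e^(λ*e^(t))
d^2M/dt^2 = (λ^2*e^(2*t)*e^(λ*e^(t)) + λ*e^(t)*e^(λ*e^(t)))*e^(-λ)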